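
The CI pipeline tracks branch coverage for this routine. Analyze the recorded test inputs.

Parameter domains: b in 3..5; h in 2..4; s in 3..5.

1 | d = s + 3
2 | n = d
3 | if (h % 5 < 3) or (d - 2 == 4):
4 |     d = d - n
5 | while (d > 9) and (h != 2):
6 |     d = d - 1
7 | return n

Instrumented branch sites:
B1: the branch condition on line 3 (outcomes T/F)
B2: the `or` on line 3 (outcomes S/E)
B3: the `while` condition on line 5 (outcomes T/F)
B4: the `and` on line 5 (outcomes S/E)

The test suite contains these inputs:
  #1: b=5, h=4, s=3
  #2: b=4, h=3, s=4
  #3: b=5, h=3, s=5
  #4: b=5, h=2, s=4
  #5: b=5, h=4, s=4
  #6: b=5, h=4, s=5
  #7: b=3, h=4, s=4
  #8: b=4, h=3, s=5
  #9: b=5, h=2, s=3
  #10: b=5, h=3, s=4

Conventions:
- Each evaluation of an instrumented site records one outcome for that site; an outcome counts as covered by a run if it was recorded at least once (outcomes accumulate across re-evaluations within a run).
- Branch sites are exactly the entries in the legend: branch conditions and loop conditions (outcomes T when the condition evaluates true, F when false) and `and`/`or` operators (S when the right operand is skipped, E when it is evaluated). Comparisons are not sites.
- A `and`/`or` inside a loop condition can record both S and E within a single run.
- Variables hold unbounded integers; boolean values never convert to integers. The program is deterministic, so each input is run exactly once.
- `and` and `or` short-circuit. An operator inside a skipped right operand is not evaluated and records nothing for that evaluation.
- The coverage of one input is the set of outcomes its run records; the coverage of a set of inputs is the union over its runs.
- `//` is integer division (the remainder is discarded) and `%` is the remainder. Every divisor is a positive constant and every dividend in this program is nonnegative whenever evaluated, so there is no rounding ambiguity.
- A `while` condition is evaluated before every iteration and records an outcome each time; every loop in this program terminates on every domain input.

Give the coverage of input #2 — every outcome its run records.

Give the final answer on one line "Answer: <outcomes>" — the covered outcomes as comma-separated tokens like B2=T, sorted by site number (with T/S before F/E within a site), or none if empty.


Simulating input #2 (b=4, h=3, s=4) step by step:
  B2->E, B1->F, B4->S, B3->F
deduplicating events, the covered set is: B1=F, B2=E, B3=F, B4=S
Answer: B1=F, B2=E, B3=F, B4=S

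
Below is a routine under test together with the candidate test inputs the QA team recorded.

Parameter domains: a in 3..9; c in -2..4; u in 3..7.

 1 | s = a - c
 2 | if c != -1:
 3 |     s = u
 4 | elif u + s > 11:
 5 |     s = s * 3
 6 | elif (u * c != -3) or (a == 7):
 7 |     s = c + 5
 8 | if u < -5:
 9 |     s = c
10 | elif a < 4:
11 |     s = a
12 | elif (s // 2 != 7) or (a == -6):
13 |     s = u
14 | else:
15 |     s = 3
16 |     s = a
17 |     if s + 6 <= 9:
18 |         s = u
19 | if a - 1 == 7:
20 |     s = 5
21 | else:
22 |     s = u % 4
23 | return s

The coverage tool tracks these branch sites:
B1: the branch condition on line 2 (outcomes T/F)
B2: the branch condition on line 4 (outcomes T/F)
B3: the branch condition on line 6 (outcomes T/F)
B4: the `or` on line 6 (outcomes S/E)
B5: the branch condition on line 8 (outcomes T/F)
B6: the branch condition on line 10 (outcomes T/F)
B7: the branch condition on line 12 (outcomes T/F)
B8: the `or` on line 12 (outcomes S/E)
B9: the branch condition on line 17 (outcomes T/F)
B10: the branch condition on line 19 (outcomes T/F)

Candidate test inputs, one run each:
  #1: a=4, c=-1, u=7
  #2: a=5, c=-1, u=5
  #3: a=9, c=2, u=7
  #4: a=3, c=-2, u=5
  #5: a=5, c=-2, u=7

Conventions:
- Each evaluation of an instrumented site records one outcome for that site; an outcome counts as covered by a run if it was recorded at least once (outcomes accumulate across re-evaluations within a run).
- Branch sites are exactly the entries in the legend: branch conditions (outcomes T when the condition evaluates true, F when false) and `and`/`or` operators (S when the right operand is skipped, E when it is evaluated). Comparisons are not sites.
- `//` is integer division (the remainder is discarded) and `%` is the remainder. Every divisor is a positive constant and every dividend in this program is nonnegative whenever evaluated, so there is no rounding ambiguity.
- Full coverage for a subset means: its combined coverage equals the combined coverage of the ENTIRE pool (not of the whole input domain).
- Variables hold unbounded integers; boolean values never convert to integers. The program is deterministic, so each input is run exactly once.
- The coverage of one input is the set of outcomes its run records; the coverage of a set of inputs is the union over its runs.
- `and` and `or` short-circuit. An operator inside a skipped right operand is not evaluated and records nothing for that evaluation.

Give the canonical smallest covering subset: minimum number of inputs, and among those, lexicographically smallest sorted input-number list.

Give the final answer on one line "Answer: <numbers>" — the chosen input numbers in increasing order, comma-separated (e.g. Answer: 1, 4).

input #1, a=4, c=-1, u=7: events B1->F, B2->T, B5->F, B6->F, B8->E, B7->F, B9->F, B10->F; outcomes B1=F, B2=T, B5=F, B6=F, B7=F, B8=E, B9=F, B10=F
input #2, a=5, c=-1, u=5: events B1->F, B2->F, B4->S, B3->T, B5->F, B6->F, B8->S, B7->T, B10->F; outcomes B1=F, B2=F, B3=T, B4=S, B5=F, B6=F, B7=T, B8=S, B10=F
input #3, a=9, c=2, u=7: events B1->T, B5->F, B6->F, B8->S, B7->T, B10->F; outcomes B1=T, B5=F, B6=F, B7=T, B8=S, B10=F
input #4, a=3, c=-2, u=5: events B1->T, B5->F, B6->T, B10->F; outcomes B1=T, B5=F, B6=T, B10=F
input #5, a=5, c=-2, u=7: events B1->T, B5->F, B6->F, B8->S, B7->T, B10->F; outcomes B1=T, B5=F, B6=F, B7=T, B8=S, B10=F
union over all inputs: B1=T, B1=F, B2=T, B2=F, B3=T, B4=S, B5=F, B6=T, B6=F, B7=T, B7=F, B8=S, B8=E, B9=F, B10=F (15 outcomes)
size 1 is not enough: best union over all size-1 subsets is 9/15
size 2 is not enough: best union over all size-2 subsets is 13/15
size 3: inputs {1, 2, 4} cover all 15 outcomes, and no lexicographically smaller subset of this size does

Answer: 1, 2, 4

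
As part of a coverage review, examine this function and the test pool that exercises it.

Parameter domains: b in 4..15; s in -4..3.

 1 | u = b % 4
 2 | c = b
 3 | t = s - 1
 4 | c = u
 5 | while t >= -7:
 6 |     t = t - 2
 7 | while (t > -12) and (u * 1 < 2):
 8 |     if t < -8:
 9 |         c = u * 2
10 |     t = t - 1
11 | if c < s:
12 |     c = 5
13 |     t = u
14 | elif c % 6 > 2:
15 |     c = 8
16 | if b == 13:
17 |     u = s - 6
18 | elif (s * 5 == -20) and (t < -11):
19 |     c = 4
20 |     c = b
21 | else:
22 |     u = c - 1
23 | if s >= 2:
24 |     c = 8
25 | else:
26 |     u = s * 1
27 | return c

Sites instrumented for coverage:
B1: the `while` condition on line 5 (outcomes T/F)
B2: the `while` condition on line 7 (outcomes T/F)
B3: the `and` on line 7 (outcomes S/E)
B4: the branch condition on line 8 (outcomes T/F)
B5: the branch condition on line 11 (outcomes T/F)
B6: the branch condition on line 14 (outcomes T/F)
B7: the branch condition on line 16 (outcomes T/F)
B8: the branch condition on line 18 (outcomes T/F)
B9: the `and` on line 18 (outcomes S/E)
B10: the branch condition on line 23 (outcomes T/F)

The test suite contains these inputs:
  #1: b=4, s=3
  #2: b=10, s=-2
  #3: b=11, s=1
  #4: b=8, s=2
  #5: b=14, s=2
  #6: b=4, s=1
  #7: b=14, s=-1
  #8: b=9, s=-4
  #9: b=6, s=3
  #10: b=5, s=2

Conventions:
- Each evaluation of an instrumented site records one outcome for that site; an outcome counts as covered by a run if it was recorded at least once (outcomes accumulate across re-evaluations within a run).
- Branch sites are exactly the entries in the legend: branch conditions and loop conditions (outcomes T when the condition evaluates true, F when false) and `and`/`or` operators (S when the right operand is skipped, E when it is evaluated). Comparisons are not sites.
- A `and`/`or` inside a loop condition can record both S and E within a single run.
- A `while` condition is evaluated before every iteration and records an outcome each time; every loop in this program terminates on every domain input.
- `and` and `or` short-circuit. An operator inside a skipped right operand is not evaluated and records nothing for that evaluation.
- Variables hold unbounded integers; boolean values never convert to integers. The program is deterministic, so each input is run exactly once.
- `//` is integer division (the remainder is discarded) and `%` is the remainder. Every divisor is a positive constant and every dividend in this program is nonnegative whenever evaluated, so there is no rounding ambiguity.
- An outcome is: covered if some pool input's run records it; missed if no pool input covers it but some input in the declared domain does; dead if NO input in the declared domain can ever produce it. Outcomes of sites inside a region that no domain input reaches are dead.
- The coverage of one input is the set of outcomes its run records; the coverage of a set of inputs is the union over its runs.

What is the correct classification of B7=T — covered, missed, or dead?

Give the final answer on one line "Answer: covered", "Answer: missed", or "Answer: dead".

no pool input records B7=T
but domain input (b=13, s=-4) does record it -> reachable, so missed

Answer: missed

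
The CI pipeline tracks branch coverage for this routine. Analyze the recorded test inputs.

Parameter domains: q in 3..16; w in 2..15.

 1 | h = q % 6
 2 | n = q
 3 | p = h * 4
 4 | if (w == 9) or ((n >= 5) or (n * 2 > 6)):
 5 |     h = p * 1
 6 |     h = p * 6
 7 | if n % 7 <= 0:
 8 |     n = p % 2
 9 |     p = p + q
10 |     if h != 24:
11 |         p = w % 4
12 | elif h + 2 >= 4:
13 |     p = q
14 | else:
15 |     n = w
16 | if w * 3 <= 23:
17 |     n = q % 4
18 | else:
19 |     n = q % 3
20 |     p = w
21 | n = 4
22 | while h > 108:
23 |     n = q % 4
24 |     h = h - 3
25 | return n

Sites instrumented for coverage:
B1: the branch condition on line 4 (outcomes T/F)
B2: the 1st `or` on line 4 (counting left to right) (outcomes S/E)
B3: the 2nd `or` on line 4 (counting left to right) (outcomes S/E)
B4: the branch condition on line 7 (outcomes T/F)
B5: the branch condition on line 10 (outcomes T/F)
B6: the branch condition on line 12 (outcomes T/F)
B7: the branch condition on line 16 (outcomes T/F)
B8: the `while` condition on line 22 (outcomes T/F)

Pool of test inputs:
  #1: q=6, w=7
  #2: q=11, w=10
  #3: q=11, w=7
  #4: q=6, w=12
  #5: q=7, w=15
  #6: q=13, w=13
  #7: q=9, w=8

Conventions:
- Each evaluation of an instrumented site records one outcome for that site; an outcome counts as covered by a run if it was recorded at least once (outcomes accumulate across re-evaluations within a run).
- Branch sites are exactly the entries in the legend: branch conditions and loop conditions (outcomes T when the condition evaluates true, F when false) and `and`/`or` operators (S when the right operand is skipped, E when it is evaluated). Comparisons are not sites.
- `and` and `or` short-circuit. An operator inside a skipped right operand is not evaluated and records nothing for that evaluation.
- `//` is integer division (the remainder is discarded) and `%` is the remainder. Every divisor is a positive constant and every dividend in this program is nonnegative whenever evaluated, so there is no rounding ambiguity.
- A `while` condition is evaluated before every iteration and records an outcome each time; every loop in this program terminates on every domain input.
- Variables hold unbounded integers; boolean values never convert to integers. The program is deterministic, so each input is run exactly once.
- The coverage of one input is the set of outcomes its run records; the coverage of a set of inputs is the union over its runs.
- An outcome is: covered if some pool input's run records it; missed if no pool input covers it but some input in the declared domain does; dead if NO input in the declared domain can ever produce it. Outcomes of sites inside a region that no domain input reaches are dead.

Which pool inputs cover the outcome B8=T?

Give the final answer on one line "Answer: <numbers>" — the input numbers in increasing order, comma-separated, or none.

input #1 (q=6, w=7): does not record B8=T
input #2 (q=11, w=10): records B8=T
input #3 (q=11, w=7): records B8=T
input #4 (q=6, w=12): does not record B8=T
input #5 (q=7, w=15): does not record B8=T
input #6 (q=13, w=13): does not record B8=T
input #7 (q=9, w=8): does not record B8=T

Answer: 2, 3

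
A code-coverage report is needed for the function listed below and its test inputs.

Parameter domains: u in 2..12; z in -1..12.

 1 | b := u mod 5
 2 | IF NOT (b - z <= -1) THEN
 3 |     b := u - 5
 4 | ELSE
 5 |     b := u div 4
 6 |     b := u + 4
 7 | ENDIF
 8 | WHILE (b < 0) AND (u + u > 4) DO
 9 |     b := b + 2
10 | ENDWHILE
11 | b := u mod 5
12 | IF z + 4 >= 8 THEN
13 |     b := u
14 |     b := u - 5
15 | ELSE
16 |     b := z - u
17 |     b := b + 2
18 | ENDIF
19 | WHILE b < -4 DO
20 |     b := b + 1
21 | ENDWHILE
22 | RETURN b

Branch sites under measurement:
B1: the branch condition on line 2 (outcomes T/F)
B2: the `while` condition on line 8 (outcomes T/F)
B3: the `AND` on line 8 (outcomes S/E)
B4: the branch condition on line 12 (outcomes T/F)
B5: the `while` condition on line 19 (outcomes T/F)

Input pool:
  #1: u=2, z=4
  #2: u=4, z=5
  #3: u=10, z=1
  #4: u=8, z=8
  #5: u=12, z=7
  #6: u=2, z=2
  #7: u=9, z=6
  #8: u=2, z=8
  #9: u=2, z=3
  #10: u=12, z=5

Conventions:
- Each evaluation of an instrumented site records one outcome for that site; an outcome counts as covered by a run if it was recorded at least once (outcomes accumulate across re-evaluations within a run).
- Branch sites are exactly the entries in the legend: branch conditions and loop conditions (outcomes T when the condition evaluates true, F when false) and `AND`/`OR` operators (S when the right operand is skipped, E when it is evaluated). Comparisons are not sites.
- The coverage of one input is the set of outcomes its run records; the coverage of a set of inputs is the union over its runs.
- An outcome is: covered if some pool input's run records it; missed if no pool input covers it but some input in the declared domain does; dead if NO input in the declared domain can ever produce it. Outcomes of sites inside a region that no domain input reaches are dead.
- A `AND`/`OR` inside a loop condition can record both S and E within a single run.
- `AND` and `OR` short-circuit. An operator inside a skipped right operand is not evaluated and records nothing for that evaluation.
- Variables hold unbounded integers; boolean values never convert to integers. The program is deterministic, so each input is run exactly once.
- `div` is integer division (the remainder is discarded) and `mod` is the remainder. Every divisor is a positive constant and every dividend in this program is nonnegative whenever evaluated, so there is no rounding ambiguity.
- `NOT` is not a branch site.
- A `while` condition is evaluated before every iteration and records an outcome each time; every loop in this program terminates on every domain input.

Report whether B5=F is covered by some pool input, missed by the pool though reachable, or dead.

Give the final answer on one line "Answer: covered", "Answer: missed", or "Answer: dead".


B5=F is recorded by pool input(s) 1, 2, 3, 4, 5, 6, 7, 8, 9, 10 -> covered
Answer: covered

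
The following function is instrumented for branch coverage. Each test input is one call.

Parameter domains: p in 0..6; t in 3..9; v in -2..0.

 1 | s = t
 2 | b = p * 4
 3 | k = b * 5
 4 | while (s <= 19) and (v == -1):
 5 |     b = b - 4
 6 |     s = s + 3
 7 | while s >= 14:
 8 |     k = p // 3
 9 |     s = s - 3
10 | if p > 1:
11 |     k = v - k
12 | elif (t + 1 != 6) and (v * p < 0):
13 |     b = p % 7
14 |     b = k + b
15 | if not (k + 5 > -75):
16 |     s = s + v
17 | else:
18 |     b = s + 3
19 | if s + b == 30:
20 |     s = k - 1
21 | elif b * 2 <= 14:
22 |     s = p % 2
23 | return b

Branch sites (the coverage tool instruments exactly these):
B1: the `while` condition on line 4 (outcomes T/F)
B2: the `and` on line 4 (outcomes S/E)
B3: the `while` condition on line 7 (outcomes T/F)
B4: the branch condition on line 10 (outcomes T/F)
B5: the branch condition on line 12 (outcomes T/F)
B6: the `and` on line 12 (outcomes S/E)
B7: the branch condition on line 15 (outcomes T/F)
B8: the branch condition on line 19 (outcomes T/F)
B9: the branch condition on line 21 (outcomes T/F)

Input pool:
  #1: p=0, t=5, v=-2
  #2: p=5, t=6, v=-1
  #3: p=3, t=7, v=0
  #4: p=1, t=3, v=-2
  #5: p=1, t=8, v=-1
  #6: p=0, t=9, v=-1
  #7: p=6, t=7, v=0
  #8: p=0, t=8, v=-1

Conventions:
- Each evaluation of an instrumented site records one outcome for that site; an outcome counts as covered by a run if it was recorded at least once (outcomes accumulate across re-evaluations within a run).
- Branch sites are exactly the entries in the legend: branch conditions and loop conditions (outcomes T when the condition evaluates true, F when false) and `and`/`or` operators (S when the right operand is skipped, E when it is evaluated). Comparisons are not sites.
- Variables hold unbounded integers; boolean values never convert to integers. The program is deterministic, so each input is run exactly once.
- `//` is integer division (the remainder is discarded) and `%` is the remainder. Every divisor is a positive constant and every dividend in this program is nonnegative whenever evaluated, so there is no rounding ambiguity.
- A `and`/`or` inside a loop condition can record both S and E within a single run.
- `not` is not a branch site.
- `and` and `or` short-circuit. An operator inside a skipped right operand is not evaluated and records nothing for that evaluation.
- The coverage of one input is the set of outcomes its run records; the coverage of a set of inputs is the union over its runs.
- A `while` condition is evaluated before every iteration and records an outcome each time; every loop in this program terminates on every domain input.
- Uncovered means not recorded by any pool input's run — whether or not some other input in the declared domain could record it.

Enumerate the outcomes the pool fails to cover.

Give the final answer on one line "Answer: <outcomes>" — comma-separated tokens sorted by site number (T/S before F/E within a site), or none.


test 1 (p=0, t=5, v=-2) fires B2->E, B1->F, B3->F, B4->F, B6->S, B5->F, B7->F, B8->F, B9->F; hits B1=F, B2=E, B3=F, B4=F, B5=F, B6=S, B7=F, B8=F, B9=F
test 2 (p=5, t=6, v=-1) fires B2->E, B1->T, B2->E, B1->T, B2->E, B1->T, B2->E, B1->T, B2->E, B1->T, B2->S, B1->F, B3->T, B3->T, ...; hits B1=T, B1=F, B2=S, B2=E, B3=T, B3=F, B4=T, B7=F, B8=F, B9=F
test 3 (p=3, t=7, v=0) fires B2->E, B1->F, B3->F, B4->T, B7->F, B8->F, B9->F; hits B1=F, B2=E, B3=F, B4=T, B7=F, B8=F, B9=F
test 4 (p=1, t=3, v=-2) fires B2->E, B1->F, B3->F, B4->F, B6->E, B5->T, B7->F, B8->F, B9->T; hits B1=F, B2=E, B3=F, B4=F, B5=T, B6=E, B7=F, B8=F, B9=T
test 5 (p=1, t=8, v=-1) fires B2->E, B1->T, B2->E, B1->T, B2->E, B1->T, B2->E, B1->T, B2->S, B1->F, B3->T, B3->T, B3->T, B3->F, ...; hits B1=T, B1=F, B2=S, B2=E, B3=T, B3=F, B4=F, B5=T, B6=E, B7=F, B8=F, B9=F
test 6 (p=0, t=9, v=-1) fires B2->E, B1->T, B2->E, B1->T, B2->E, B1->T, B2->E, B1->T, B2->S, B1->F, B3->T, B3->T, B3->T, B3->F, ...; hits B1=T, B1=F, B2=S, B2=E, B3=T, B3=F, B4=F, B5=F, B6=E, B7=F, B8=F, B9=F
test 7 (p=6, t=7, v=0) fires B2->E, B1->F, B3->F, B4->T, B7->T, B8->F, B9->F; hits B1=F, B2=E, B3=F, B4=T, B7=T, B8=F, B9=F
test 8 (p=0, t=8, v=-1) fires B2->E, B1->T, B2->E, B1->T, B2->E, B1->T, B2->E, B1->T, B2->S, B1->F, B3->T, B3->T, B3->T, B3->F, ...; hits B1=T, B1=F, B2=S, B2=E, B3=T, B3=F, B4=F, B5=F, B6=E, B7=F, B8=F, B9=F
union over the pool: B1=T, B1=F, B2=S, B2=E, B3=T, B3=F, B4=T, B4=F, B5=T, B5=F, B6=S, B6=E, B7=T, B7=F, B8=F, B9=T, B9=F
uncovered (1 of 18): B8=T
Answer: B8=T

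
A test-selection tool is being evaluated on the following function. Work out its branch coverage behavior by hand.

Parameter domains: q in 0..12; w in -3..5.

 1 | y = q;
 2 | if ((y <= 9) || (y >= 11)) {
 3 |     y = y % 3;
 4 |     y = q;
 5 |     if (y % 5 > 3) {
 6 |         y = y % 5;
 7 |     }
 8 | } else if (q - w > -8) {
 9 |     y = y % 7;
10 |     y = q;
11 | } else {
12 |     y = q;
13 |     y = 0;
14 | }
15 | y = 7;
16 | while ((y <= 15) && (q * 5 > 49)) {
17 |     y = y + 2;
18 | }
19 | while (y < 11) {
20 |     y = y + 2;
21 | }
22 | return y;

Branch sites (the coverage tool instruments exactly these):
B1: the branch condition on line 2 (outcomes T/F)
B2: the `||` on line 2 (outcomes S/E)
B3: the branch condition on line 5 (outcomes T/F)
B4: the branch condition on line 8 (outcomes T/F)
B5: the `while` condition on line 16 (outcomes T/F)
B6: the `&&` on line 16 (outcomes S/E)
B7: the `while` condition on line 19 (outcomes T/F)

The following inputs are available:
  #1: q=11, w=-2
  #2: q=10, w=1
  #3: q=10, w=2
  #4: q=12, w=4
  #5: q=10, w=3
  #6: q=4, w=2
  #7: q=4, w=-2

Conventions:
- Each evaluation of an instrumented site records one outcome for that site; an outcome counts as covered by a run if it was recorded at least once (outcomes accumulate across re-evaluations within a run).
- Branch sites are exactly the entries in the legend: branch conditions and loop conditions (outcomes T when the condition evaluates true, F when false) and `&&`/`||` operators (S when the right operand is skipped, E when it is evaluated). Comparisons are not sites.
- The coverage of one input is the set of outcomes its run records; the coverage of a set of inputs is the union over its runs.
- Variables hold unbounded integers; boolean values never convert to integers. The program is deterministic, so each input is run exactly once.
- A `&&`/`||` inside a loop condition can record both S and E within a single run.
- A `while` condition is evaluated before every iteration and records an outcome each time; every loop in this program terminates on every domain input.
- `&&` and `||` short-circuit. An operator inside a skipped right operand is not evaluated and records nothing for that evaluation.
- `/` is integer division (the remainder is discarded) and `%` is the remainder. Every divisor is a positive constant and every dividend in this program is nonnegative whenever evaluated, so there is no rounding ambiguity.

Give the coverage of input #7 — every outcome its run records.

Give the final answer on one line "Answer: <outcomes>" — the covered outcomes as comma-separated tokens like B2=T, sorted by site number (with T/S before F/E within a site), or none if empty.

Event log for input #7 (q=4, w=-2):
  B2->S, B1->T, B3->T, B6->E, B5->F, B7->T, B7->T, B7->F
deduplicating events, the covered set is: B1=T, B2=S, B3=T, B5=F, B6=E, B7=T, B7=F

Answer: B1=T, B2=S, B3=T, B5=F, B6=E, B7=T, B7=F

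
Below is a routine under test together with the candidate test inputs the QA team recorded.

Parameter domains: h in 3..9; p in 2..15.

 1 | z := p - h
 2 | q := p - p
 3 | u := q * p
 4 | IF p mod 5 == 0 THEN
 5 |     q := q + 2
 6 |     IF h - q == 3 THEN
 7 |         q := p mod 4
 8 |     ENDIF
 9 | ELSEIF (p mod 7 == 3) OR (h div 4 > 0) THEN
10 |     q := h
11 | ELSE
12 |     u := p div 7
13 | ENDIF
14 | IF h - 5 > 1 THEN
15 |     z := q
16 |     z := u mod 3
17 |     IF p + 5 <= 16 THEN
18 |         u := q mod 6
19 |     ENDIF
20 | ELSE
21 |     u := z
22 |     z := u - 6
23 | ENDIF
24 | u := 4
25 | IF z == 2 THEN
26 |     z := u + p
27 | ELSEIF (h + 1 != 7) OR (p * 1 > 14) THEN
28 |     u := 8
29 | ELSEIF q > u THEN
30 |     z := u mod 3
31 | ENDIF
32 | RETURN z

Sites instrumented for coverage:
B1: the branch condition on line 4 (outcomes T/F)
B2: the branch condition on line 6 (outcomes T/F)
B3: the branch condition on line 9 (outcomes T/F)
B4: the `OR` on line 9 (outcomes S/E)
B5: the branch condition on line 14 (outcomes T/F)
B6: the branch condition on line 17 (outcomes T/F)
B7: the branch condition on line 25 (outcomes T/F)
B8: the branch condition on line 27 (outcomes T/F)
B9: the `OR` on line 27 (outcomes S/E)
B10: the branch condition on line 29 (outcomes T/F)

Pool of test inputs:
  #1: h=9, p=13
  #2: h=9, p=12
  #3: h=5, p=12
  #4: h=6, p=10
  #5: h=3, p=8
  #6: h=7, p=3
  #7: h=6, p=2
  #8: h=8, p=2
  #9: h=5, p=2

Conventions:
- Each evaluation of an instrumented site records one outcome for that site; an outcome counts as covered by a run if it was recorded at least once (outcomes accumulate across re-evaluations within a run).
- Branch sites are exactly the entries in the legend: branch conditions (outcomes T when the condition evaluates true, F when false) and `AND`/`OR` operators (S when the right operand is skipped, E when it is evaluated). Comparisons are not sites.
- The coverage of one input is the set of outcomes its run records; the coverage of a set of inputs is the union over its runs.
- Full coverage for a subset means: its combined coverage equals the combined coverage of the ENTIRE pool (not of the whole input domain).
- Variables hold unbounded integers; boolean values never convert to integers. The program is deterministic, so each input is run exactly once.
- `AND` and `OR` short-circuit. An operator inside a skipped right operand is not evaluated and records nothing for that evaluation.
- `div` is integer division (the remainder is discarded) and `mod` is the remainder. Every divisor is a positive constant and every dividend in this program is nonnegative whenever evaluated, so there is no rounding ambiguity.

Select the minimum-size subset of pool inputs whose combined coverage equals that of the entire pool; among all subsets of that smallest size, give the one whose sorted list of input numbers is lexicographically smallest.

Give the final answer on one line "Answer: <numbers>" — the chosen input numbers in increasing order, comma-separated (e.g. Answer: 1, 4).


input #1 (h=9, p=13): events B1->F, B4->E, B3->T, B5->T, B6->F, B7->F, B9->S, B8->T; covers B1=F, B3=T, B4=E, B5=T, B6=F, B7=F, B8=T, B9=S
input #2 (h=9, p=12): events B1->F, B4->E, B3->T, B5->T, B6->F, B7->F, B9->S, B8->T; covers B1=F, B3=T, B4=E, B5=T, B6=F, B7=F, B8=T, B9=S
input #3 (h=5, p=12): events B1->F, B4->E, B3->T, B5->F, B7->F, B9->S, B8->T; covers B1=F, B3=T, B4=E, B5=F, B7=F, B8=T, B9=S
input #4 (h=6, p=10): events B1->T, B2->F, B5->F, B7->F, B9->E, B8->F, B10->F; covers B1=T, B2=F, B5=F, B7=F, B8=F, B9=E, B10=F
input #5 (h=3, p=8): events B1->F, B4->E, B3->F, B5->F, B7->F, B9->S, B8->T; covers B1=F, B3=F, B4=E, B5=F, B7=F, B8=T, B9=S
input #6 (h=7, p=3): events B1->F, B4->S, B3->T, B5->T, B6->T, B7->F, B9->S, B8->T; covers B1=F, B3=T, B4=S, B5=T, B6=T, B7=F, B8=T, B9=S
input #7 (h=6, p=2): events B1->F, B4->E, B3->T, B5->F, B7->F, B9->E, B8->F, B10->T; covers B1=F, B3=T, B4=E, B5=F, B7=F, B8=F, B9=E, B10=T
input #8 (h=8, p=2): events B1->F, B4->E, B3->T, B5->T, B6->T, B7->F, B9->S, B8->T; covers B1=F, B3=T, B4=E, B5=T, B6=T, B7=F, B8=T, B9=S
input #9 (h=5, p=2): events B1->F, B4->E, B3->T, B5->F, B7->F, B9->S, B8->T; covers B1=F, B3=T, B4=E, B5=F, B7=F, B8=T, B9=S
pool-wide coverage (18 outcomes): B1=T, B1=F, B2=F, B3=T, B3=F, B4=S, B4=E, B5=T, B5=F, B6=T, B6=F, B7=F, B8=T, B8=F, B9=S, B9=E, B10=T, B10=F
checked all size-1 subsets: none covers 18 outcomes (max 8/18)
checked all size-2 subsets: none covers 18 outcomes (max 14/18)
checked all size-3 subsets: none covers 18 outcomes (max 16/18)
checked all size-4 subsets: none covers 18 outcomes (max 17/18)
the canonical winner is {1, 4, 5, 6, 7}: size 5, full 18-outcome coverage, earliest index list among size-5 covers
Answer: 1, 4, 5, 6, 7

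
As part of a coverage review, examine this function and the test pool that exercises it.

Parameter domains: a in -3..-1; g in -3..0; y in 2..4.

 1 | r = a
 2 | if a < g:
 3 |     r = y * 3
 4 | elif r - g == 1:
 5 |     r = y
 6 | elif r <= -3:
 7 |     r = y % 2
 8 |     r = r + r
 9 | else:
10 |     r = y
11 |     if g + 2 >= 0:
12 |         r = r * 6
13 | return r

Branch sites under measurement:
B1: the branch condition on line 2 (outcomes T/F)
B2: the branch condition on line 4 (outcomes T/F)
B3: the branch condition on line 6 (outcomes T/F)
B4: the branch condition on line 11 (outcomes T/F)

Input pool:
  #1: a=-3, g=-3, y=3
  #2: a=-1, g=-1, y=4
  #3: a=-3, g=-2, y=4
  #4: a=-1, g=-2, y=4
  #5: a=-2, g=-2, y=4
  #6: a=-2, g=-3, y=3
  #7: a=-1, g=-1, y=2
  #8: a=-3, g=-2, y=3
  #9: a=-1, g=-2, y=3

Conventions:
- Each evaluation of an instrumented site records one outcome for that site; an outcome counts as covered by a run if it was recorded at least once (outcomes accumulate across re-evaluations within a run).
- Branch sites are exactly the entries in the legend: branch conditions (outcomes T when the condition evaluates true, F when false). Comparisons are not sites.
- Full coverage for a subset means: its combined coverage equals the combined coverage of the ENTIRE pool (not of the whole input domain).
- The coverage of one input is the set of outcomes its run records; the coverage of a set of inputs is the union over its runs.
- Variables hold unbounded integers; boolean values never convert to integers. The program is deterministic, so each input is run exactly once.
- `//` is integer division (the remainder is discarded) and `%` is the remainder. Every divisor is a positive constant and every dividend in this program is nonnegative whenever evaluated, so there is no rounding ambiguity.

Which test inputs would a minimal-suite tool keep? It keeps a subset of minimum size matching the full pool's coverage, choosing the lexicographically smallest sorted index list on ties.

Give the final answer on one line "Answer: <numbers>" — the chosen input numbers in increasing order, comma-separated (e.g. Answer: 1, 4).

input #1 (a=-3, g=-3, y=3): events B1->F, B2->F, B3->T; covers B1=F, B2=F, B3=T
input #2 (a=-1, g=-1, y=4): events B1->F, B2->F, B3->F, B4->T; covers B1=F, B2=F, B3=F, B4=T
input #3 (a=-3, g=-2, y=4): events B1->T; covers B1=T
input #4 (a=-1, g=-2, y=4): events B1->F, B2->T; covers B1=F, B2=T
input #5 (a=-2, g=-2, y=4): events B1->F, B2->F, B3->F, B4->T; covers B1=F, B2=F, B3=F, B4=T
input #6 (a=-2, g=-3, y=3): events B1->F, B2->T; covers B1=F, B2=T
input #7 (a=-1, g=-1, y=2): events B1->F, B2->F, B3->F, B4->T; covers B1=F, B2=F, B3=F, B4=T
input #8 (a=-3, g=-2, y=3): events B1->T; covers B1=T
input #9 (a=-1, g=-2, y=3): events B1->F, B2->T; covers B1=F, B2=T
the full pool covers 7 outcomes: B1=T, B1=F, B2=T, B2=F, B3=T, B3=F, B4=T
every size-1 subset falls short of the 7 outcomes (best: 4/7)
every size-2 subset falls short of the 7 outcomes (best: 5/7)
every size-3 subset falls short of the 7 outcomes (best: 6/7)
at size 4, {1, 2, 3, 4} reaches all 7 outcomes; every lexicographically earlier size-4 subset fails

Answer: 1, 2, 3, 4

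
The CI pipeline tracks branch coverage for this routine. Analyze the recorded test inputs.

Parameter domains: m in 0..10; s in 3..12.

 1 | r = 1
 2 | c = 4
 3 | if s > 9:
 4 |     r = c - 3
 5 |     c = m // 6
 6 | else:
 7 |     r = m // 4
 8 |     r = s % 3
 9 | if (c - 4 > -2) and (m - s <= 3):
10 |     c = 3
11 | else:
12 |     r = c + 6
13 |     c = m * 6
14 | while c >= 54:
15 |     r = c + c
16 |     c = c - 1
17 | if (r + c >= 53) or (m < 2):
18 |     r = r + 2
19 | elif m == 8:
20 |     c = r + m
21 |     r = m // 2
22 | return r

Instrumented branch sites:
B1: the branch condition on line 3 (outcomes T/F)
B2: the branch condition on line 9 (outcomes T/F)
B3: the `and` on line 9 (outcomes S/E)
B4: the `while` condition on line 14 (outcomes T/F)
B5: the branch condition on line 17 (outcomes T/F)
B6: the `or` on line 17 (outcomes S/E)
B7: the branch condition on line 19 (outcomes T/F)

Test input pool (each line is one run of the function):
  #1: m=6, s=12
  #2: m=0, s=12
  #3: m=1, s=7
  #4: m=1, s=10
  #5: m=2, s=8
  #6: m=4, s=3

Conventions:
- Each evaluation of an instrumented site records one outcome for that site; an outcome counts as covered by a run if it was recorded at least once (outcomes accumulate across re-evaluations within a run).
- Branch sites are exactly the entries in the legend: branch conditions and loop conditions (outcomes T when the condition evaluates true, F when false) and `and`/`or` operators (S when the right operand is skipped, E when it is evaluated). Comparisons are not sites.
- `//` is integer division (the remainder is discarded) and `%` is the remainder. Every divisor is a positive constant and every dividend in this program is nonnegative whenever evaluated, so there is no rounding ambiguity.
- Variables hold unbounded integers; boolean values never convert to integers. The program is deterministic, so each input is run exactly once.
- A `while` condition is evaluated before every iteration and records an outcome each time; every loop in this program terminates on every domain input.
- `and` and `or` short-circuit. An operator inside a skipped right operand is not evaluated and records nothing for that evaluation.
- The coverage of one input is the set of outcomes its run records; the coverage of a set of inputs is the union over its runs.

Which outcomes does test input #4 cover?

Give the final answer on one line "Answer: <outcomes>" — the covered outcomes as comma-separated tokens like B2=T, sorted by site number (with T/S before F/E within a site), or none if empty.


Simulating input #4 (m=1, s=10) step by step:
  B1->T, B3->S, B2->F, B4->F, B6->E, B5->T
collecting distinct outcomes: B1=T, B2=F, B3=S, B4=F, B5=T, B6=E
Answer: B1=T, B2=F, B3=S, B4=F, B5=T, B6=E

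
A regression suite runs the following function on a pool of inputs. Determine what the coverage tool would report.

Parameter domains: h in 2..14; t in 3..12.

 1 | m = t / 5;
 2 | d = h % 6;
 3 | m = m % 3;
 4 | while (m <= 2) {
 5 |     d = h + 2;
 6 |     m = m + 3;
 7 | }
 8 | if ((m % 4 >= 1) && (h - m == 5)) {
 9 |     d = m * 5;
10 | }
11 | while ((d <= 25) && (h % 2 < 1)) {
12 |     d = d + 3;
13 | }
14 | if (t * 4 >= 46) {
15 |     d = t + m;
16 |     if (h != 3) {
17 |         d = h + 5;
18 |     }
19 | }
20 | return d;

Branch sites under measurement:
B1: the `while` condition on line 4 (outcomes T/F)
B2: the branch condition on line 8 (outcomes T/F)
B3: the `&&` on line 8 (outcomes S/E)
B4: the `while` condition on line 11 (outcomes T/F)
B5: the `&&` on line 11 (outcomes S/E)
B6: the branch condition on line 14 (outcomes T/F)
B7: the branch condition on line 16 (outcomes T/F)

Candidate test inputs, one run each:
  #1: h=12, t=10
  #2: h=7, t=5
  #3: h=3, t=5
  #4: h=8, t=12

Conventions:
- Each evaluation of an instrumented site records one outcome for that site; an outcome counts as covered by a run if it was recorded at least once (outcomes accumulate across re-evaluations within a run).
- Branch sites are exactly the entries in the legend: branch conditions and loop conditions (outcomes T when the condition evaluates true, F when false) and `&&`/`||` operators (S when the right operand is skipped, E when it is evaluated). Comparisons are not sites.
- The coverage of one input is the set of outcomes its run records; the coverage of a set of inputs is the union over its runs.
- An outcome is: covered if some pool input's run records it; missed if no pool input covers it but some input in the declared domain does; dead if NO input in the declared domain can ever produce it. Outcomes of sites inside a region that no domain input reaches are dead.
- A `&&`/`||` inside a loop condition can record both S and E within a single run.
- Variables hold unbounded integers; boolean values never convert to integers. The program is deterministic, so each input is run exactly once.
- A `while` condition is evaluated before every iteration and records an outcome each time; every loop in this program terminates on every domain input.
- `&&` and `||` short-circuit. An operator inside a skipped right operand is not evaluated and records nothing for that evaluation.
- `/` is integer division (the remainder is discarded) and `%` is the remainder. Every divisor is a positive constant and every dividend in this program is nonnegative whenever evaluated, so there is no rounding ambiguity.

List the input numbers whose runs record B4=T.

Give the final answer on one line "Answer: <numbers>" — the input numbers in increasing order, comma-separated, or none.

input #1 (h=12, t=10): covers B4=T
input #2 (h=7, t=5): misses B4=T
input #3 (h=3, t=5): misses B4=T
input #4 (h=8, t=12): covers B4=T

Answer: 1, 4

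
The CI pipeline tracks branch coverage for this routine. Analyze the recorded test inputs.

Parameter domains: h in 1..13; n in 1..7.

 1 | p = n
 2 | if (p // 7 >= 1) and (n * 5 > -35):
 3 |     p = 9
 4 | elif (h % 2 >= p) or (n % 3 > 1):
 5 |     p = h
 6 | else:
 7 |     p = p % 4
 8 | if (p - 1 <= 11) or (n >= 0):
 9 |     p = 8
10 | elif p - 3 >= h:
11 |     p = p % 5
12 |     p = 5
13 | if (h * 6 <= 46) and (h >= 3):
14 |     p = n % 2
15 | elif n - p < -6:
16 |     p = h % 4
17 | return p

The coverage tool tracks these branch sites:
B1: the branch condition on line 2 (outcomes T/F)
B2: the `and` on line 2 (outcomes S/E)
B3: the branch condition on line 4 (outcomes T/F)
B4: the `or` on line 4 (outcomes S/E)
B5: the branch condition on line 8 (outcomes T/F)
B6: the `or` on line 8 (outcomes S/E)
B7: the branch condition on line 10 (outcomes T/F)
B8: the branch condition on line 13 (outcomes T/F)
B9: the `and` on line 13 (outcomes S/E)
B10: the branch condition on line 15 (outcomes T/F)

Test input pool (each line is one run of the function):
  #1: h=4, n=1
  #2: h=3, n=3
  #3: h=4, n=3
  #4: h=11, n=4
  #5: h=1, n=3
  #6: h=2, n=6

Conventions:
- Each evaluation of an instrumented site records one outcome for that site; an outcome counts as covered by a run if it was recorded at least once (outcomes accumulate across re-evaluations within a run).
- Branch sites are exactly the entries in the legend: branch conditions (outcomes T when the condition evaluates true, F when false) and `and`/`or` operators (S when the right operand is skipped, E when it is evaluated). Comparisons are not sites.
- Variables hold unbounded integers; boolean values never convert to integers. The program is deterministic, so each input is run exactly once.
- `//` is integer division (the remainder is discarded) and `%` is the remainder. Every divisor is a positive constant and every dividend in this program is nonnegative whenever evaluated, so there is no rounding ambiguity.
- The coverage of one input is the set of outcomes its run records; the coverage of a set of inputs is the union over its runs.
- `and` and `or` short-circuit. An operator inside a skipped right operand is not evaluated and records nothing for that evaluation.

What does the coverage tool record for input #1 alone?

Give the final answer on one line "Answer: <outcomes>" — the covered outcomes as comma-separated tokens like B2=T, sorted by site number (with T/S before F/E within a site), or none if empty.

Simulating input #1 (h=4, n=1) step by step:
  B2->S, B1->F, B4->E, B3->F, B6->S, B5->T, B9->E, B8->T
deduplicating events, the covered set is: B1=F, B2=S, B3=F, B4=E, B5=T, B6=S, B8=T, B9=E

Answer: B1=F, B2=S, B3=F, B4=E, B5=T, B6=S, B8=T, B9=E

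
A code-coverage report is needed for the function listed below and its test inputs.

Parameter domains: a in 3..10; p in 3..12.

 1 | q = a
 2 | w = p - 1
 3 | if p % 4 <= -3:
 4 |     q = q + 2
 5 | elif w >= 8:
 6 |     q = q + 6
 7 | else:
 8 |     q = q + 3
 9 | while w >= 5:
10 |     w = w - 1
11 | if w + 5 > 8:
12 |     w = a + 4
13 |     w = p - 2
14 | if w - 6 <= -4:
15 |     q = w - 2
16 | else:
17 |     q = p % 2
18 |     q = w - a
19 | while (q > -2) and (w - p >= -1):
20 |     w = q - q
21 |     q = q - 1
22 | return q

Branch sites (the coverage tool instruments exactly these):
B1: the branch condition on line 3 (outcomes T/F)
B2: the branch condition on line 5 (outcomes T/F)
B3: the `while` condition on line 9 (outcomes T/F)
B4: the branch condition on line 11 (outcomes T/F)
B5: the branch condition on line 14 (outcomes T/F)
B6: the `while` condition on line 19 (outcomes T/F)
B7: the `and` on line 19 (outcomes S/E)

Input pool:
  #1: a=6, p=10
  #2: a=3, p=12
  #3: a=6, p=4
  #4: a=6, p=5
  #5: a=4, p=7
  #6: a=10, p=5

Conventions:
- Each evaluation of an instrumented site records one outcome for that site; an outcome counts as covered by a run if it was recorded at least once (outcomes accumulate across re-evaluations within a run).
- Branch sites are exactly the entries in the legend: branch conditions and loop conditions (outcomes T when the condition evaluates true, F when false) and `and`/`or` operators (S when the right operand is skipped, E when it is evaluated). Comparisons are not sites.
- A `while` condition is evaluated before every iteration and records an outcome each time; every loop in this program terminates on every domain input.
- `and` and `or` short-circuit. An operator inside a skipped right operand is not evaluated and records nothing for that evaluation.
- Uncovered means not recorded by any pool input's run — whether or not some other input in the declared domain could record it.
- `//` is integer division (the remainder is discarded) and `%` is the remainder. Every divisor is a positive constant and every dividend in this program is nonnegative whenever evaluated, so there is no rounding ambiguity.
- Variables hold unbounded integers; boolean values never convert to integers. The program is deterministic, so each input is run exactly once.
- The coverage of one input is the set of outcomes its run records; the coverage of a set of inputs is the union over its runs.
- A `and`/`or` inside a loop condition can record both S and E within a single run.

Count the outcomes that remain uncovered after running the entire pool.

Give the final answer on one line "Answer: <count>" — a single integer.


input #1 (a=6, p=10): events B1->F, B2->T, B3->T, B3->T, B3->T, B3->T, B3->T, B3->F, B4->T, B5->F, B7->E, B6->F; covers B1=F, B2=T, B3=T, B3=F, B4=T, B5=F, B6=F, B7=E
input #2 (a=3, p=12): events B1->F, B2->T, B3->T, B3->T, B3->T, B3->T, B3->T, B3->T, B3->T, B3->F, B4->T, B5->F, B7->E, B6->F; covers B1=F, B2=T, B3=T, B3=F, B4=T, B5=F, B6=F, B7=E
input #3 (a=6, p=4): events B1->F, B2->F, B3->F, B4->F, B5->F, B7->S, B6->F; covers B1=F, B2=F, B3=F, B4=F, B5=F, B6=F, B7=S
input #4 (a=6, p=5): events B1->F, B2->F, B3->F, B4->T, B5->F, B7->S, B6->F; covers B1=F, B2=F, B3=F, B4=T, B5=F, B6=F, B7=S
input #5 (a=4, p=7): events B1->F, B2->F, B3->T, B3->T, B3->F, B4->T, B5->F, B7->E, B6->F; covers B1=F, B2=F, B3=T, B3=F, B4=T, B5=F, B6=F, B7=E
input #6 (a=10, p=5): events B1->F, B2->F, B3->F, B4->T, B5->F, B7->S, B6->F; covers B1=F, B2=F, B3=F, B4=T, B5=F, B6=F, B7=S
union over the pool: B1=F, B2=T, B2=F, B3=T, B3=F, B4=T, B4=F, B5=F, B6=F, B7=S, B7=E
uncovered (3 of 14): B1=T, B5=T, B6=T
Answer: 3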